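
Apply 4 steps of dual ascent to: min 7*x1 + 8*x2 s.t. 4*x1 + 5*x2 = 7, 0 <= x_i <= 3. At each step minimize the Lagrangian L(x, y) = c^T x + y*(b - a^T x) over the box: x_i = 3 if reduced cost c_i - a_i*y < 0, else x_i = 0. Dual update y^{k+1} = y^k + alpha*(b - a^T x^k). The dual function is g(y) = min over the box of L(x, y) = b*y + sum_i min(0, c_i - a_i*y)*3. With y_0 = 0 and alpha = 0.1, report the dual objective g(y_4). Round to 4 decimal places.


Dual ascent for LP: min 7*x1 + 8*x2, 4*x1 + 5*x2 = 7, 0 <= x_i <= 3
Step 1: y^k = 0.0, reduced costs: (7.0, 8.0)
  x^k = (0.0, 0.0), subgradient = b - a^T x = 7.0
  y^{k+1} = 0.0 + 0.1*7.0 = 0.7
Step 2: y^k = 0.7, reduced costs: (4.2, 4.5)
  x^k = (0.0, 0.0), subgradient = b - a^T x = 7.0
  y^{k+1} = 0.7 + 0.1*7.0 = 1.4
Step 3: y^k = 1.4, reduced costs: (1.4, 1.0)
  x^k = (0.0, 0.0), subgradient = b - a^T x = 7.0
  y^{k+1} = 1.4 + 0.1*7.0 = 2.1
Step 4: y^k = 2.1, reduced costs: (-1.4, -2.5)
  x^k = (3.0, 3.0), subgradient = b - a^T x = -20.0
  y^{k+1} = 2.1 + 0.1*-20.0 = 0.1
Dual objective at y_4 = 0.1: reduced costs (6.6, 7.5), box minimizer x = (0.0, 0.0)
g(y_4) = b*y + (c1 - a1*y)*x1 + (c2 - a2*y)*x2 = 7*0.1 + 6.6*0.0 + 7.5*0.0 = 0.7 + 0.0 + 0.0 = 0.7


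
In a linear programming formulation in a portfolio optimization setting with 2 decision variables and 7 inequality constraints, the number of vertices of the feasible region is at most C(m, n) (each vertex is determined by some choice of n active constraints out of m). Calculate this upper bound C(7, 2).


Each vertex corresponds to some choice of n active constraints out of m, so the number of vertices is at most C(m, n) = m! / (n!(m-n)!).
m = 7, n = 2
Numerator: 7 * 6
Denominator: 2! = 2
C(7, 2) = 21


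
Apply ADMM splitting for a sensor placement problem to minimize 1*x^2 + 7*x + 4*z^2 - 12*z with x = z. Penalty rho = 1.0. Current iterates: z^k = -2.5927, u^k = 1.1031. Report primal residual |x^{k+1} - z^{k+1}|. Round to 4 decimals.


ADMM iteration with rho = 1.0, z^k = -2.5927, u^k = 1.1031
Step 1: x-update.
Minimize 1*x^2 + 7*x + (1.0/2)*(x + 2.5927 + 1.1031)^2
FOC: (2*1 + 1.0)*x = -7 + 1.0*(-2.5927 - 1.1031)
x^{k+1} = -3.5653
Step 2: z-update.
Minimize 4*z^2 - 12*z + (1.0/2)*(-3.5653 - z + 1.1031)^2
FOC: (2*4 + 1.0)*z = 12 + 1.0*(-3.5653 + 1.1031)
z^{k+1} = 1.0598
Step 3: u-update.
u^{k+1} = 1.1031 - 3.5653 - 1.0598 = -3.5219
Step 4: Primal residual = |-3.5653 - 1.0598| = 4.625


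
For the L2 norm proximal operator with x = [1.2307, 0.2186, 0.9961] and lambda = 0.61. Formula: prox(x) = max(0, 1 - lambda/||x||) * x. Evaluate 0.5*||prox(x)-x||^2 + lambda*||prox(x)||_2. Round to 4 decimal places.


Step 1: Compute ||x||.
||x|| = 1.5983
Step 2: Compute scaling factor.
scale = max(0, 1 - 0.61/1.5983) = 0.6183
Step 3: prox(x) = [0.761, 0.1352, 0.6159]
||prox(x)|| = 0.9883
Step 4: Proximal objective.
0.5*||prox-x||^2 = 0.1861
lambda*||prox|| = 0.6029
Total = 0.7889


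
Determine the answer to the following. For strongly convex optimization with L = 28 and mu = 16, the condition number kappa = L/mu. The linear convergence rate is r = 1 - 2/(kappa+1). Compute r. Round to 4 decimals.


Step 1: Compute the condition number.
kappa = L/mu = 28/16 = 1.75
Step 2: Compute the convergence rate.
r = 1 - 2/(kappa + 1) = 1 - 2*mu/(L + mu) = (L - mu)/(L + mu) = 12/44 = 0.2727


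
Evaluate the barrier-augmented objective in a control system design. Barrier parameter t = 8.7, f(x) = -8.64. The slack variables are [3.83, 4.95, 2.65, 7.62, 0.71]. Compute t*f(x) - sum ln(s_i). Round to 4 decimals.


Step 1: Compute log-barrier.
ln values: [1.3429, 1.5994, 0.9746, 2.0308, -0.3425]
phi = -(1.3429 + 1.5994 + 0.9746 + 2.0308 - 0.3425) = -5.6051
Step 2: Compute augmented objective.
t*f(x) = 8.7*-8.64 = -75.168
Total = -75.168 - 5.6051 = -80.7731


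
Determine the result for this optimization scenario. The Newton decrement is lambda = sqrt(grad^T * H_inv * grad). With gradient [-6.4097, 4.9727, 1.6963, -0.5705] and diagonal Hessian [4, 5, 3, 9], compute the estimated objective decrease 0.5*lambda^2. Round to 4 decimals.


Step 1: H is diagonal, so H^(-1) * g = [-1.6024, 0.9945, 0.5654, -0.0634].
Step 2: g^T H^(-1) g = sum_i g_i^2 / H_ii
  = (-6.4097)^2/4 + (4.9727)^2/5 + (1.6963)^2/3 + (-0.5705)^2/9
  = 10.2711 + 4.9455 + 0.9591 + 0.0362 = 16.2119
Step 3: Objective decrease = 0.5 * g^T H^(-1) g = 8.106


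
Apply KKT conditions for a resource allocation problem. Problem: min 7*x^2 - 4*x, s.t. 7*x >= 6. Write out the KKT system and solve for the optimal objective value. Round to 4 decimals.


Step 1: Try lambda = 0 (constraint inactive).
x_unc = 4/(2*7) = 0.2857
Check: 7*0.2857 = 1.9999 < 6 -- violated!
Step 2: Constraint must be active: 7*x = 6
x* = 6/7 = 0.8571 (rounded; the exact value 6/7 is used below)
lambda = (2*7*(6/7) - 4)/7 = 1.1429
Step 3: Compute optimal value.
f(x*) = 7*(6/7)^2 - 4*(6/7) = 1.7143


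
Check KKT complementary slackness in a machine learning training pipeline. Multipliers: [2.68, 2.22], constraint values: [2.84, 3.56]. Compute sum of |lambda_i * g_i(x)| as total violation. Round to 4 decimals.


KKT complementary slackness check:
lambda_1 * g_1 = 2.68 * 2.84 = 7.6112
lambda_2 * g_2 = 2.22 * 3.56 = 7.9032
Total violation = 7.6112 + 7.9032 = 15.5144


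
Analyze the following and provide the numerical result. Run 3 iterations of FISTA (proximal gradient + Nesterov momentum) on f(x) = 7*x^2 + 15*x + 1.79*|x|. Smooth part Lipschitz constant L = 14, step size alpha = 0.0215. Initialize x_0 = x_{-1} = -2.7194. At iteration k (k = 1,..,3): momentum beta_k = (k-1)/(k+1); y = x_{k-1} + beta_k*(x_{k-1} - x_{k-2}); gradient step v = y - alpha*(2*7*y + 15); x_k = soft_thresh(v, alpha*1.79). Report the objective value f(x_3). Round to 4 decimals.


FISTA on f(x) = 7*x^2 + 15*x + 1.79*|x|
L = 14, alpha = 0.0215
Iteration 1: beta = 0.0, y = -2.7194 + 0.0*(-2.7194 + 2.7194) = -2.7194
  grad(y) = -23.0716, v = y - alpha*grad = -2.2234
  prox(v) = soft_thresh(-2.2234, 0.0385) = -2.1849
Iteration 2: beta = 0.3333, y = -2.1849 + 0.3333*(-2.1849 + 2.7194) = -2.0067
  grad(y) = -13.0938, v = y - alpha*grad = -1.7252
  prox(v) = soft_thresh(-1.7252, 0.0385) = -1.6867
Iteration 3: beta = 0.5, y = -1.6867 + 0.5*(-1.6867 + 2.1849) = -1.4376
  grad(y) = -5.1265, v = y - alpha*grad = -1.3274
  prox(v) = soft_thresh(-1.3274, 0.0385) = -1.2889
f(x_3) = 7*(-1.2889)^2 + 15*(-1.2889) + 1.79*|-1.2889| = -5.3975


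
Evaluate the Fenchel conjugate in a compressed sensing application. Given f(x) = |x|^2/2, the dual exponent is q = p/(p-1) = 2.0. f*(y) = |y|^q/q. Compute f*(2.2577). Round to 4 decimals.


The conjugate exponent q satisfies 1/p + 1/q = 1.
p = 2, so q = 2/(2 - 1) = 2.0
|y|^q = 2.2577^2.0 = 5.0972
f*(2.2577) = 5.0972 / 2.0 = 2.5486


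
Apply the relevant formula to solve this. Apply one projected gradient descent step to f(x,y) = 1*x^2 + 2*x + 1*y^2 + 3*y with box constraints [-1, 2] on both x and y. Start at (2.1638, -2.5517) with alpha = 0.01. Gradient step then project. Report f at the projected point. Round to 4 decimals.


Step 1: Compute gradient at (2.1638, -2.5517).
grad_x = 2*1*2.1638 + 2 = 6.3276
grad_y = 2*1*-2.5517 + 3 = -2.1034
Step 2: Gradient step.
x_raw = 2.1638 - 0.01*6.3276 = 2.1005
y_raw = -2.5517 - 0.01*-2.1034 = -2.5307
Step 3: Project onto [-1, 2].
x_proj = clip(2.1005) = 2.0
y_proj = clip(-2.5307) = -1.0
Step 4: Evaluate f.
f(2.0, -1.0) = 6.0


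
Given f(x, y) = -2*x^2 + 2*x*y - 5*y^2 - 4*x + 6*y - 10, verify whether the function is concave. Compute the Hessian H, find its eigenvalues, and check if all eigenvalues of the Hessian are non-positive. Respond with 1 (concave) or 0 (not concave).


The Hessian of f(x,y) = -2*x^2 + 2*x*y - 5*y^2 - 4*x + 6*y - 10 is:
H = [[-4, 2], [2, -10]]
Trace = -4 - 10 = -14
Determinant = -4*-10 - (2)^2 = 36
Discriminant = (-14)^2 - 4*36 = 52.0
Eigenvalues: lambda_1 = -10.6056, lambda_2 = -3.3944
The function is concave.

1


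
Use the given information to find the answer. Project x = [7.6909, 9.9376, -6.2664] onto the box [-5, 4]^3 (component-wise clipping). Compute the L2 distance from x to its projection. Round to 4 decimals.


Project each component onto [-5, 4].
clip(7.6909) = 4.0, clip(9.9376) = 4.0, clip(-6.2664) = -5.0
Projection = [4.0, 4.0, -5.0]
Squared diffs: [13.6227, 35.2551, 1.6038]
Distance = sqrt(50.4816) = 7.105


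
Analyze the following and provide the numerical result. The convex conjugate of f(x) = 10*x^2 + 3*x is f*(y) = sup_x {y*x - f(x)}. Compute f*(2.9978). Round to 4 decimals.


f*(y) = sup_x {y*x - a*x^2 - b*x} = sup_x {(y-b)*x - a*x^2}
FOC: (y - b) - 2a*x = 0 => x* = (y - b)/(2a)
x* = (2.9978 - 3)/(2*10) = -0.0001
f*(2.9978) = (y-b)^2/(4a) = (2.9978 - 3)^2/(4*10)
= 0.0/40 = 0.0


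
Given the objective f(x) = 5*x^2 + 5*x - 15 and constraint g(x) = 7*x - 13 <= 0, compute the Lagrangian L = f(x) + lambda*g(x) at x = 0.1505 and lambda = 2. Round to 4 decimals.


Step 1: Evaluate f(x).
f(0.1505) = 5*0.1505^2 + 5*0.1505 - 15 = -14.1342
Step 2: Evaluate g(x).
g(0.1505) = 7*0.1505 - 13 = -11.9465
Step 3: Compute Lagrangian.
L = -14.1342 + 2*-11.9465 = -38.0272


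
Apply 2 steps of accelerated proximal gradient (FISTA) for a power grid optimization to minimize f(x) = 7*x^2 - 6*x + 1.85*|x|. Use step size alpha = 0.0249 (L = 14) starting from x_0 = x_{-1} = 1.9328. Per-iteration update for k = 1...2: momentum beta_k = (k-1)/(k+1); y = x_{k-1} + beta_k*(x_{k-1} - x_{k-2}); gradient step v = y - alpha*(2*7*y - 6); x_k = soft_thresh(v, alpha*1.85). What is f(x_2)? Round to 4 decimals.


FISTA on f(x) = 7*x^2 - 6*x + 1.85*|x|
L = 14, alpha = 0.0249
Iteration 1: beta = 0.0, y = 1.9328 + 0.0*(1.9328 - 1.9328) = 1.9328
  grad(y) = 21.0592, v = y - alpha*grad = 1.4084
  prox(v) = soft_thresh(1.4084, 0.0461) = 1.3624
Iteration 2: beta = 0.3333, y = 1.3624 + 0.3333*(1.3624 - 1.9328) = 1.1722
  grad(y) = 10.411, v = y - alpha*grad = 0.913
  prox(v) = soft_thresh(0.913, 0.0461) = 0.8669
f(x_2) = 7*0.8669^2 - 6*0.8669 + 1.85*|0.8669| = 1.6631


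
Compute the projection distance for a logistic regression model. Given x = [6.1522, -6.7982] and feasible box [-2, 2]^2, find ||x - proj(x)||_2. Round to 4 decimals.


Project each component onto [-2, 2].
clip(6.1522) = 2.0, clip(-6.7982) = -2.0
Projection = [2.0, -2.0]
Squared diffs: [17.2408, 23.0227]
Distance = sqrt(40.2635) = 6.3454


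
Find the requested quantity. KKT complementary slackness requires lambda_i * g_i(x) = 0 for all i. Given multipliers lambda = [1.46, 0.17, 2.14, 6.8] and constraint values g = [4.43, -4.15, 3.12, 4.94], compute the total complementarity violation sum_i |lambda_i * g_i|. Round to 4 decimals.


KKT complementary slackness check:
lambda_1 * g_1 = 1.46 * 4.43 = 6.4678
lambda_2 * g_2 = 0.17 * -4.15 = -0.7055
lambda_3 * g_3 = 2.14 * 3.12 = 6.6768
lambda_4 * g_4 = 6.8 * 4.94 = 33.592
Total violation = 6.4678 + 0.7055 + 6.6768 + 33.592 = 47.4421


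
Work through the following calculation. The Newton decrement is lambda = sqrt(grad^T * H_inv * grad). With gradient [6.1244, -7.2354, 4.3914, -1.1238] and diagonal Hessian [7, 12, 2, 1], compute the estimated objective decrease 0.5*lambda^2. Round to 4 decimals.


Step 1: H is diagonal, so H^(-1) * g = [0.8749, -0.603, 2.1957, -1.1238].
Step 2: g^T H^(-1) g = sum_i g_i^2 / H_ii
  = (6.1244)^2/7 + (-7.2354)^2/12 + (4.3914)^2/2 + (-1.1238)^2/1
  = 5.3583 + 4.3626 + 9.6422 + 1.2629 = 20.626
Step 3: Objective decrease = 0.5 * g^T H^(-1) g = 10.313


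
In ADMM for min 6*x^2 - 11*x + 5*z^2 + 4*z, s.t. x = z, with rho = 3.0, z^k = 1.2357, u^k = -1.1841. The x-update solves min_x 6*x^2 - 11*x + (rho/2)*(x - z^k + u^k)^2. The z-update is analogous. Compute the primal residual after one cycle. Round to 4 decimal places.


ADMM iteration with rho = 3.0, z^k = 1.2357, u^k = -1.1841
Step 1: x-update.
Minimize 6*x^2 - 11*x + (3.0/2)*(x - 1.2357 - 1.1841)^2
FOC: (2*6 + 3.0)*x = 11 + 3.0*(1.2357 + 1.1841)
x^{k+1} = 1.2173
Step 2: z-update.
Minimize 5*z^2 + 4*z + (3.0/2)*(1.2173 - z - 1.1841)^2
FOC: (2*5 + 3.0)*z = -4 + 3.0*(1.2173 - 1.1841)
z^{k+1} = -0.3
Step 3: u-update.
u^{k+1} = -1.1841 + 1.2173 + 0.3 = 0.3332
Step 4: Primal residual = |1.2173 + 0.3| = 1.5173


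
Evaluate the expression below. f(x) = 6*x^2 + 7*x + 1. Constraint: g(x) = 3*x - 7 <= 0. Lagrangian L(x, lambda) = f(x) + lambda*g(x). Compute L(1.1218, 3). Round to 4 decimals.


Step 1: Evaluate f(x).
f(1.1218) = 6*1.1218^2 + 7*1.1218 + 1 = 16.4032
Step 2: Evaluate g(x).
g(1.1218) = 3*1.1218 - 7 = -3.6346
Step 3: Compute Lagrangian.
L = 16.4032 + 3*-3.6346 = 5.4994


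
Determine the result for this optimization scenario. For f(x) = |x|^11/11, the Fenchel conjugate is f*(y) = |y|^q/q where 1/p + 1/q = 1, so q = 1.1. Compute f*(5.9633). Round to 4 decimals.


The conjugate exponent q satisfies 1/p + 1/q = 1.
p = 11, so q = 11/(11 - 1) = 1.1
|y|^q = 5.9633^1.1 = 7.1291
f*(5.9633) = 7.1291 / 1.1 = 6.481


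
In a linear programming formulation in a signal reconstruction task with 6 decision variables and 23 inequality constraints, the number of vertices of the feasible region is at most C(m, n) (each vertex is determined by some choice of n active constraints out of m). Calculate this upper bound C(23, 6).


Each vertex corresponds to some choice of n active constraints out of m, so the number of vertices is at most C(m, n) = m! / (n!(m-n)!).
m = 23, n = 6
Numerator: 23 * 22 * 21 * 20 * 19 * 18
Denominator: 6! = 720
C(23, 6) = 100947


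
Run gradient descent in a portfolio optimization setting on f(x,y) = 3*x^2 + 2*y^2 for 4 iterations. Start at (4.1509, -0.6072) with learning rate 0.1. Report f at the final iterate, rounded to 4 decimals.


Gradient descent on f(x,y) = 3*x^2 + 2*y^2.
Starting point: (4.1509, -0.6072), alpha = 0.1
Step 1: grad_x = 2*3*4.1509 = 24.9054, grad_y = 2*2*-0.6072 = -2.4288
  x_1 = 4.1509 - 0.1*24.9054 = 1.6604
  y_1 = -0.6072 - 0.1*-2.4288 = -0.3643
Step 2: grad_x = 2*3*1.6604 = 9.9622, grad_y = 2*2*-0.3643 = -1.4573
  x_2 = 1.6604 - 0.1*9.9622 = 0.6641
  y_2 = -0.3643 - 0.1*-1.4573 = -0.2186
Step 3: grad_x = 2*3*0.6641 = 3.9849, grad_y = 2*2*-0.2186 = -0.8744
  x_3 = 0.6641 - 0.1*3.9849 = 0.2657
  y_3 = -0.2186 - 0.1*-0.8744 = -0.1312
Step 4: grad_x = 2*3*0.2657 = 1.5939, grad_y = 2*2*-0.1312 = -0.5246
  x_4 = 0.2657 - 0.1*1.5939 = 0.1063
  y_4 = -0.1312 - 0.1*-0.5246 = -0.0787
f(0.1063, -0.0787) = 3*0.1063^2 + 2*(-0.0787)^2 = 0.0463


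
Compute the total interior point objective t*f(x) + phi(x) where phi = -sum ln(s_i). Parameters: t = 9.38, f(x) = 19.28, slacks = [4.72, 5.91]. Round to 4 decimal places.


Step 1: Compute log-barrier.
ln values: [1.5518, 1.7766]
phi = -(1.5518 + 1.7766) = -3.3285
Step 2: Compute augmented objective.
t*f(x) = 9.38*19.28 = 180.8464
Total = 180.8464 - 3.3285 = 177.5179


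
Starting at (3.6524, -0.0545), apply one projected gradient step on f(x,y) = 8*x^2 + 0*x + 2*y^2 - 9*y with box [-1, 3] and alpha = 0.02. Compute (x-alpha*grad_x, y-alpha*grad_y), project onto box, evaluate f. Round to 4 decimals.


Step 1: Compute gradient at (3.6524, -0.0545).
grad_x = 2*8*3.6524 + 0 = 58.4384
grad_y = 2*2*-0.0545 - 9 = -9.218
Step 2: Gradient step.
x_raw = 3.6524 - 0.02*58.4384 = 2.4836
y_raw = -0.0545 - 0.02*-9.218 = 0.1299
Step 3: Project onto [-1, 3].
x_proj = clip(2.4836) = 2.4836
y_proj = clip(0.1299) = 0.1299
Step 4: Evaluate f.
f(2.4836, 0.1299) = 48.2124


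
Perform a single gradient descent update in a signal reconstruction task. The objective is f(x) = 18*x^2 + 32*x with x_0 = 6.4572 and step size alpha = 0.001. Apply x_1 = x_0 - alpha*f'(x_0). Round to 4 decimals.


We compute the gradient at x_0 and apply the update.
f'(x) = 36*x + 32
f'(6.4572) = 36*6.4572 + 32 = 264.4592
x_1 = 6.4572 - 0.001*264.4592 = 6.1927


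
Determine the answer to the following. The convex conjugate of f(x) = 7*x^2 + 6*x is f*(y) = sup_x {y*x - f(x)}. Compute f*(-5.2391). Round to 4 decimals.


f*(y) = sup_x {y*x - a*x^2 - b*x} = sup_x {(y-b)*x - a*x^2}
FOC: (y - b) - 2a*x = 0 => x* = (y - b)/(2a)
x* = (-5.2391 - 6)/(2*7) = -0.8028
f*(-5.2391) = (y-b)^2/(4a) = (-5.2391 - 6)^2/(4*7)
= 126.3174/28 = 4.5113


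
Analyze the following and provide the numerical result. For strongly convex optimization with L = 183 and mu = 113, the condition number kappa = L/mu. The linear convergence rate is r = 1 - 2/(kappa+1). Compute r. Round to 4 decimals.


Step 1: Compute the condition number.
kappa = L/mu = 183/113 = 1.6195
Step 2: Compute the convergence rate.
r = 1 - 2/(kappa + 1) = 1 - 2*mu/(L + mu) = (L - mu)/(L + mu) = 70/296 = 0.2365


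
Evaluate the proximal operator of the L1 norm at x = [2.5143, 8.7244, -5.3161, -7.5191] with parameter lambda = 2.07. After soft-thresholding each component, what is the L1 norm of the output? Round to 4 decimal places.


Soft-thresholding with lambda = 2.07:
prox(2.5143) = sign(2.5143)*max(|2.5143| - 2.07, 0) = 0.4443
prox(8.7244) = sign(8.7244)*max(|8.7244| - 2.07, 0) = 6.6544
prox(-5.3161) = sign(-5.3161)*max(|-5.3161| - 2.07, 0) = -3.2461
prox(-7.5191) = sign(-7.5191)*max(|-7.5191| - 2.07, 0) = -5.4491
prox(x) = [0.4443, 6.6544, -3.2461, -5.4491]
||prox(x)||_1 = 0.4443 + 6.6544 + 3.2461 + 5.4491 = 15.7939


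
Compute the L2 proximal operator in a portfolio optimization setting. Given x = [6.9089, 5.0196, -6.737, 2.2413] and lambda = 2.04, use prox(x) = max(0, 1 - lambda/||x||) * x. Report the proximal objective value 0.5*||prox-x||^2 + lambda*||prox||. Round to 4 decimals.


Step 1: Compute ||x||.
||x|| = 11.1058
Step 2: Compute scaling factor.
scale = max(0, 1 - 2.04/11.1058) = 0.8163
Step 3: prox(x) = [5.6398, 4.0976, -5.4995, 1.8296]
||prox(x)|| = 9.0658
Step 4: Proximal objective.
0.5*||prox-x||^2 = 2.0808
lambda*||prox|| = 18.4942
Total = 20.5751


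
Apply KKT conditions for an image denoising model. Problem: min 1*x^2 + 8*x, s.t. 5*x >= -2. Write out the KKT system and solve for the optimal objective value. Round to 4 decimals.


Step 1: Try lambda = 0 (constraint inactive).
x_unc = -8/(2*1) = -4.0
Check: 5*-4.0 = -20.0 < -2 -- violated!
Step 2: Constraint must be active: 5*x = -2
x* = -2/5 = -0.4
lambda = (2*1*(-0.4) + 8)/5 = 1.44
Step 3: Compute optimal value.
f(x*) = 1*(-0.4)^2 + 8*(-0.4) = -3.04


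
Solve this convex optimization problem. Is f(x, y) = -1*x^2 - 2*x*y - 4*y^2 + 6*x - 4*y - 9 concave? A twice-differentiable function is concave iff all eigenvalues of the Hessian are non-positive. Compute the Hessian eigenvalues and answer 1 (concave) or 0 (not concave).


The Hessian of f(x,y) = -1*x^2 - 2*x*y - 4*y^2 + 6*x - 4*y - 9 is:
H = [[-2, -2], [-2, -8]]
Trace = -2 - 8 = -10
Determinant = -2*-8 - (-2)^2 = 12
Discriminant = (-10)^2 - 4*12 = 52.0
Eigenvalues: lambda_1 = -8.6056, lambda_2 = -1.3944
The function is concave.

1


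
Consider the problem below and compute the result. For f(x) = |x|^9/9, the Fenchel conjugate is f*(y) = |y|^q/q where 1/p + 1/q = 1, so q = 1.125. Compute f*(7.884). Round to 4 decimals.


The conjugate exponent q satisfies 1/p + 1/q = 1.
p = 9, so q = 9/(9 - 1) = 1.125
|y|^q = 7.884^1.125 = 10.2056
f*(7.884) = 10.2056 / 1.125 = 9.0717


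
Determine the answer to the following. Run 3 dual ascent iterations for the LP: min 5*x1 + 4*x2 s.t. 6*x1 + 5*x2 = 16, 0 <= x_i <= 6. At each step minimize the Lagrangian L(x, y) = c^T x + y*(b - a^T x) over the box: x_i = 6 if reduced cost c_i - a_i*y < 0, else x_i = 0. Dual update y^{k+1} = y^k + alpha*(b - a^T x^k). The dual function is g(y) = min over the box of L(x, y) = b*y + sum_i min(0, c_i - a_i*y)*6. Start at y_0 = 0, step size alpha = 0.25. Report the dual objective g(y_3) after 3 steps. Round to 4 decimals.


Dual ascent for LP: min 5*x1 + 4*x2, 6*x1 + 5*x2 = 16, 0 <= x_i <= 6
Step 1: y^k = 0.0, reduced costs: (5.0, 4.0)
  x^k = (0.0, 0.0), subgradient = b - a^T x = 16.0
  y^{k+1} = 0.0 + 0.25*16.0 = 4.0
Step 2: y^k = 4.0, reduced costs: (-19.0, -16.0)
  x^k = (6.0, 6.0), subgradient = b - a^T x = -50.0
  y^{k+1} = 4.0 + 0.25*-50.0 = -8.5
Step 3: y^k = -8.5, reduced costs: (56.0, 46.5)
  x^k = (0.0, 0.0), subgradient = b - a^T x = 16.0
  y^{k+1} = -8.5 + 0.25*16.0 = -4.5
Dual objective at y_3 = -4.5: reduced costs (32.0, 26.5), box minimizer x = (0.0, 0.0)
g(y_3) = b*y + (c1 - a1*y)*x1 + (c2 - a2*y)*x2 = 16*(-4.5) + 32.0*0.0 + 26.5*0.0 = -72.0 + 0.0 + 0.0 = -72.0


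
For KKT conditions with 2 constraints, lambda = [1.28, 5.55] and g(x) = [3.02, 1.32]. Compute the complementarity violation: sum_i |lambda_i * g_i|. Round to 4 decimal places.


KKT complementary slackness check:
lambda_1 * g_1 = 1.28 * 3.02 = 3.8656
lambda_2 * g_2 = 5.55 * 1.32 = 7.326
Total violation = 3.8656 + 7.326 = 11.1916


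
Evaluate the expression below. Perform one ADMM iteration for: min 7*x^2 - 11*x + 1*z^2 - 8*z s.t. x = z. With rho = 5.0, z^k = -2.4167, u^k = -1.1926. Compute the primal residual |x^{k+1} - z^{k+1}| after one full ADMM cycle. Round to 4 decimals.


ADMM iteration with rho = 5.0, z^k = -2.4167, u^k = -1.1926
Step 1: x-update.
Minimize 7*x^2 - 11*x + (5.0/2)*(x + 2.4167 - 1.1926)^2
FOC: (2*7 + 5.0)*x = 11 + 5.0*(-2.4167 + 1.1926)
x^{k+1} = 0.2568
Step 2: z-update.
Minimize 1*z^2 - 8*z + (5.0/2)*(0.2568 - z - 1.1926)^2
FOC: (2*1 + 5.0)*z = 8 + 5.0*(0.2568 - 1.1926)
z^{k+1} = 0.4744
Step 3: u-update.
u^{k+1} = -1.1926 + 0.2568 - 0.4744 = -1.4102
Step 4: Primal residual = |0.2568 - 0.4744| = 0.2176


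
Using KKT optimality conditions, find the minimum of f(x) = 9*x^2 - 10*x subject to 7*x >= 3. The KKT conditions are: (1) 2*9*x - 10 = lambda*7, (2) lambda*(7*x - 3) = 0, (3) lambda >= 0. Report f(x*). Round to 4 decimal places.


Step 1: Try lambda = 0 (constraint inactive).
Stationarity: 2*9*x - 10 = 0
x* = 10/(2*9) = 5/9 = 0.5556 (rounded; the exact value 5/9 is used below)
Check constraint: 7*0.5556 = 3.8892 >= 3 -- satisfied.
Step 2: Compute optimal value.
f(x*) = 9*(5/9)^2 - 10*(5/9) = -2.7778


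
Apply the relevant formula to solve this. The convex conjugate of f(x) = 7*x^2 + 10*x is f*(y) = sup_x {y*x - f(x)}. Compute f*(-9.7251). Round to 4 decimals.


f*(y) = sup_x {y*x - a*x^2 - b*x} = sup_x {(y-b)*x - a*x^2}
FOC: (y - b) - 2a*x = 0 => x* = (y - b)/(2a)
x* = (-9.7251 - 10)/(2*7) = -1.4089
f*(-9.7251) = (y-b)^2/(4a) = (-9.7251 - 10)^2/(4*7)
= 389.0796/28 = 13.8957


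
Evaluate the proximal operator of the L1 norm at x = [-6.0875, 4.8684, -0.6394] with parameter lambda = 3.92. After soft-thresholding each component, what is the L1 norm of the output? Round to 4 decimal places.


Soft-thresholding with lambda = 3.92:
prox(-6.0875) = sign(-6.0875)*max(|-6.0875| - 3.92, 0) = -2.1675
prox(4.8684) = sign(4.8684)*max(|4.8684| - 3.92, 0) = 0.9484
prox(-0.6394) = sign(-0.6394)*max(|-0.6394| - 3.92, 0) = 0.0
prox(x) = [-2.1675, 0.9484, 0.0]
||prox(x)||_1 = 2.1675 + 0.9484 + 0.0 = 3.1159


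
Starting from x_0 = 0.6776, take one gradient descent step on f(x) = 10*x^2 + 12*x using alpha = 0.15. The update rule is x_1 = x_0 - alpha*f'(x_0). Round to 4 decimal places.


We compute the gradient at x_0 and apply the update.
f'(x) = 20*x + 12
f'(0.6776) = 20*0.6776 + 12 = 25.552
x_1 = 0.6776 - 0.15*25.552 = -3.1552


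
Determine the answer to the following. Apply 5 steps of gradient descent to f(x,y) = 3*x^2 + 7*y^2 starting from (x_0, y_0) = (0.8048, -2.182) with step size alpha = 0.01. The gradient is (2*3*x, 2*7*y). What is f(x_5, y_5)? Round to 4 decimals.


Gradient descent on f(x,y) = 3*x^2 + 7*y^2.
Starting point: (0.8048, -2.182), alpha = 0.01
Step 1: grad_x = 2*3*0.8048 = 4.8288, grad_y = 2*7*-2.182 = -30.548
  x_1 = 0.8048 - 0.01*4.8288 = 0.7565
  y_1 = -2.182 - 0.01*-30.548 = -1.8765
Step 2: grad_x = 2*3*0.7565 = 4.5391, grad_y = 2*7*-1.8765 = -26.2713
  x_2 = 0.7565 - 0.01*4.5391 = 0.7111
  y_2 = -1.8765 - 0.01*-26.2713 = -1.6138
Step 3: grad_x = 2*3*0.7111 = 4.2667, grad_y = 2*7*-1.6138 = -22.5933
  x_3 = 0.7111 - 0.01*4.2667 = 0.6685
  y_3 = -1.6138 - 0.01*-22.5933 = -1.3879
Step 4: grad_x = 2*3*0.6685 = 4.0107, grad_y = 2*7*-1.3879 = -19.4302
  x_4 = 0.6685 - 0.01*4.0107 = 0.6283
  y_4 = -1.3879 - 0.01*-19.4302 = -1.1936
Step 5: grad_x = 2*3*0.6283 = 3.7701, grad_y = 2*7*-1.1936 = -16.71
  x_5 = 0.6283 - 0.01*3.7701 = 0.5906
  y_5 = -1.1936 - 0.01*-16.71 = -1.0265
f(0.5906, -1.0265) = 3*0.5906^2 + 7*(-1.0265)^2 = 8.4221


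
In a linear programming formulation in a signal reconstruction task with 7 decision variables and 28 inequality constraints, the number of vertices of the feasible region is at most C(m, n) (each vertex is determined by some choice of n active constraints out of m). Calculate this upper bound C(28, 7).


Each vertex corresponds to some choice of n active constraints out of m, so the number of vertices is at most C(m, n) = m! / (n!(m-n)!).
m = 28, n = 7
Numerator: 28 * 27 * 26 * 25 * 24 * 23 * 22
Denominator: 7! = 5040
C(28, 7) = 1184040


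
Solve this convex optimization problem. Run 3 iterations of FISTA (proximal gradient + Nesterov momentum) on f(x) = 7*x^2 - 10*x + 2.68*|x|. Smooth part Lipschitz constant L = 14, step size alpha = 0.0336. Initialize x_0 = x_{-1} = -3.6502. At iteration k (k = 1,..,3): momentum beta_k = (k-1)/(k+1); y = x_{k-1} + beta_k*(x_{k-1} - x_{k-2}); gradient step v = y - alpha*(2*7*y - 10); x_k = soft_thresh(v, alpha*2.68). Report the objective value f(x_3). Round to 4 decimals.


FISTA on f(x) = 7*x^2 - 10*x + 2.68*|x|
L = 14, alpha = 0.0336
Iteration 1: beta = 0.0, y = -3.6502 + 0.0*(-3.6502 + 3.6502) = -3.6502
  grad(y) = -61.1028, v = y - alpha*grad = -1.5971
  prox(v) = soft_thresh(-1.5971, 0.09) = -1.5071
Iteration 2: beta = 0.3333, y = -1.5071 + 0.3333*(-1.5071 + 3.6502) = -0.7927
  grad(y) = -21.0982, v = y - alpha*grad = -0.0838
  prox(v) = soft_thresh(-0.0838, 0.09) = 0.0
Iteration 3: beta = 0.5, y = 0.0 + 0.5*(0.0 + 1.5071) = 0.7535
  grad(y) = 0.5497, v = y - alpha*grad = 0.7351
  prox(v) = soft_thresh(0.7351, 0.09) = 0.645
f(x_3) = 7*0.645^2 - 10*0.645 + 2.68*|0.645| = -1.8092


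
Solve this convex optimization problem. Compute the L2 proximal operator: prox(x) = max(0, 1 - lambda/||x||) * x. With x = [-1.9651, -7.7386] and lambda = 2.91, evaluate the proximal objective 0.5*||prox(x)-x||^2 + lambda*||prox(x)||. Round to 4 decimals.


Step 1: Compute ||x||.
||x|| = 7.9842
Step 2: Compute scaling factor.
scale = max(0, 1 - 2.91/7.9842) = 0.6355
Step 3: prox(x) = [-1.2489, -4.9181]
||prox(x)|| = 5.0742
Step 4: Proximal objective.
0.5*||prox-x||^2 = 4.2341
lambda*||prox|| = 14.7659
Total = 19.0


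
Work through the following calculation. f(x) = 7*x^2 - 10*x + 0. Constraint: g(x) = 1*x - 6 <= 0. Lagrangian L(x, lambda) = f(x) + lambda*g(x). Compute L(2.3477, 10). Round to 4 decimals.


Step 1: Evaluate f(x).
f(2.3477) = 7*2.3477^2 - 10*2.3477 + 0 = 15.1049
Step 2: Evaluate g(x).
g(2.3477) = 1*2.3477 - 6 = -3.6523
Step 3: Compute Lagrangian.
L = 15.1049 + 10*-3.6523 = -21.4181


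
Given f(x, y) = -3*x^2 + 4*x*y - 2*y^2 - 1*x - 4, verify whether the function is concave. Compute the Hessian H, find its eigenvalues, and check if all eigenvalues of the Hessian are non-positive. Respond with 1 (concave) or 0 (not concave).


The Hessian of f(x,y) = -3*x^2 + 4*x*y - 2*y^2 - 1*x - 4 is:
H = [[-6, 4], [4, -4]]
Trace = -6 - 4 = -10
Determinant = -6*-4 - (4)^2 = 8
Discriminant = (-10)^2 - 4*8 = 68.0
Eigenvalues: lambda_1 = -9.1231, lambda_2 = -0.8769
The function is concave.

1


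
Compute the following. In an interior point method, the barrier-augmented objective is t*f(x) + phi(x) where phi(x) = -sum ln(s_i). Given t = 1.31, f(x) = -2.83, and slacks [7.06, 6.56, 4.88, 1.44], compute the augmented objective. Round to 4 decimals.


Step 1: Compute log-barrier.
ln values: [1.9544, 1.881, 1.5851, 0.3646]
phi = -(1.9544 + 1.881 + 1.5851 + 0.3646) = -5.7852
Step 2: Compute augmented objective.
t*f(x) = 1.31*-2.83 = -3.7073
Total = -3.7073 - 5.7852 = -9.4925


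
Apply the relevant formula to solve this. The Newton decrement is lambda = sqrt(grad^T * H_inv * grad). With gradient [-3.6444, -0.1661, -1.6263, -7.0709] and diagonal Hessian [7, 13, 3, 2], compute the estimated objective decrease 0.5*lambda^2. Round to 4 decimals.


Step 1: H is diagonal, so H^(-1) * g = [-0.5206, -0.0128, -0.5421, -3.5355].
Step 2: g^T H^(-1) g = sum_i g_i^2 / H_ii
  = (-3.6444)^2/7 + (-0.1661)^2/13 + (-1.6263)^2/3 + (-7.0709)^2/2
  = 1.8974 + 0.0021 + 0.8816 + 24.9988 = 27.7799
Step 3: Objective decrease = 0.5 * g^T H^(-1) g = 13.89


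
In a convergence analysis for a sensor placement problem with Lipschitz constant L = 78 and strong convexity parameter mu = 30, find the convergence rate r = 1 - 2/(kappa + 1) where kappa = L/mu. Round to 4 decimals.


Step 1: Compute the condition number.
kappa = L/mu = 78/30 = 2.6
Step 2: Compute the convergence rate.
r = 1 - 2/(kappa + 1) = 1 - 2*mu/(L + mu) = (L - mu)/(L + mu) = 48/108 = 0.4444


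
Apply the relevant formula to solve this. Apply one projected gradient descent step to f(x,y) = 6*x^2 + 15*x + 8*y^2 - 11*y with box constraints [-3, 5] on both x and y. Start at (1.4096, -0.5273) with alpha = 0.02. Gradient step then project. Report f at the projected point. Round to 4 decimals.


Step 1: Compute gradient at (1.4096, -0.5273).
grad_x = 2*6*1.4096 + 15 = 31.9152
grad_y = 2*8*-0.5273 - 11 = -19.4368
Step 2: Gradient step.
x_raw = 1.4096 - 0.02*31.9152 = 0.7713
y_raw = -0.5273 - 0.02*-19.4368 = -0.1386
Step 3: Project onto [-3, 5].
x_proj = clip(0.7713) = 0.7713
y_proj = clip(-0.1386) = -0.1386
Step 4: Evaluate f.
f(0.7713, -0.1386) = 16.8166


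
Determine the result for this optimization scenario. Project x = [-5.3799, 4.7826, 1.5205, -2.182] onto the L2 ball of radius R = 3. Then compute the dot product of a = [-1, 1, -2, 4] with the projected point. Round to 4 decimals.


Step 1: Compute ||x|| (intermediates to 6 decimals).
||x|| = sqrt((-5.3799)^2 + 4.7826^2 + 1.5205^2 + (-2.182)^2) = 7.673958
Step 2: Project.
Since ||x|| > R, scale = R/||x|| = 3/7.673958 = 0.390933, proj(x) = scale * x
proj(x) = [-2.10318, 1.869676, 0.594414, -0.853016]
Step 3: Dot product.
a^T * proj(x) = -1*(-2.10318) + 1*1.869676 - 2*0.594414 + 4*(-0.853016) = -0.628


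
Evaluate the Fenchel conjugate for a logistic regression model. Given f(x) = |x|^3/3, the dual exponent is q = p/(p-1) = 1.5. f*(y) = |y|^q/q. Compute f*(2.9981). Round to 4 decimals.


The conjugate exponent q satisfies 1/p + 1/q = 1.
p = 3, so q = 3/(3 - 1) = 1.5
|y|^q = 2.9981^1.5 = 5.1912
f*(2.9981) = 5.1912 / 1.5 = 3.4608


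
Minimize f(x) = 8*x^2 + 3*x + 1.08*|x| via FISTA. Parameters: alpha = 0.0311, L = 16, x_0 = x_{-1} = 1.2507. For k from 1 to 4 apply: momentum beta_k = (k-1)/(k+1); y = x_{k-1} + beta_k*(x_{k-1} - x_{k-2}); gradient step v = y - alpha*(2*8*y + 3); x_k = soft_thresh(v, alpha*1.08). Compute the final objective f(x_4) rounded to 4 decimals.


FISTA on f(x) = 8*x^2 + 3*x + 1.08*|x|
L = 16, alpha = 0.0311
Iteration 1: beta = 0.0, y = 1.2507 + 0.0*(1.2507 - 1.2507) = 1.2507
  grad(y) = 23.0112, v = y - alpha*grad = 0.5351
  prox(v) = soft_thresh(0.5351, 0.0336) = 0.5015
Iteration 2: beta = 0.3333, y = 0.5015 + 0.3333*(0.5015 - 1.2507) = 0.2517
  grad(y) = 7.0275, v = y - alpha*grad = 0.0332
  prox(v) = soft_thresh(0.0332, 0.0336) = 0.0
Iteration 3: beta = 0.5, y = 0.0 + 0.5*(0.0 - 0.5015) = -0.2507
  grad(y) = -1.0117, v = y - alpha*grad = -0.2193
  prox(v) = soft_thresh(-0.2193, 0.0336) = -0.1857
Iteration 4: beta = 0.6, y = -0.1857 + 0.6*(-0.1857 - 0.0) = -0.2971
  grad(y) = -1.7534, v = y - alpha*grad = -0.2426
  prox(v) = soft_thresh(-0.2426, 0.0336) = -0.209
f(x_4) = 8*(-0.209)^2 + 3*(-0.209) + 1.08*|-0.209| = -0.0519


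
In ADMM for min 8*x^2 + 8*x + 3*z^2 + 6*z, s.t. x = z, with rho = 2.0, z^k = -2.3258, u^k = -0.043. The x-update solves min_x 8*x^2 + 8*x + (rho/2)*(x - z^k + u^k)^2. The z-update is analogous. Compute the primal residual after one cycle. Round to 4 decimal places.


ADMM iteration with rho = 2.0, z^k = -2.3258, u^k = -0.043
Step 1: x-update.
Minimize 8*x^2 + 8*x + (2.0/2)*(x + 2.3258 - 0.043)^2
FOC: (2*8 + 2.0)*x = -8 + 2.0*(-2.3258 + 0.043)
x^{k+1} = -0.6981
Step 2: z-update.
Minimize 3*z^2 + 6*z + (2.0/2)*(-0.6981 - z - 0.043)^2
FOC: (2*3 + 2.0)*z = -6 + 2.0*(-0.6981 - 0.043)
z^{k+1} = -0.9353
Step 3: u-update.
u^{k+1} = -0.043 - 0.6981 + 0.9353 = 0.1942
Step 4: Primal residual = |-0.6981 + 0.9353| = 0.2372


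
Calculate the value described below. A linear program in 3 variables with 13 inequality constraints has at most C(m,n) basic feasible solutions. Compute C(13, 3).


Each vertex corresponds to some choice of n active constraints out of m, so the number of vertices is at most C(m, n) = m! / (n!(m-n)!).
m = 13, n = 3
Numerator: 13 * 12 * 11
Denominator: 3! = 6
C(13, 3) = 286


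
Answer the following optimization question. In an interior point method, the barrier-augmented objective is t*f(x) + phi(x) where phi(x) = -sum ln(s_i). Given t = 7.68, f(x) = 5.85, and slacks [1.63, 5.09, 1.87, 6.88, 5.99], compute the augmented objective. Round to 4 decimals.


Step 1: Compute log-barrier.
ln values: [0.4886, 1.6273, 0.6259, 1.9286, 1.7901]
phi = -(0.4886 + 1.6273 + 0.6259 + 1.9286 + 1.7901) = -6.4605
Step 2: Compute augmented objective.
t*f(x) = 7.68*5.85 = 44.928
Total = 44.928 - 6.4605 = 38.4675


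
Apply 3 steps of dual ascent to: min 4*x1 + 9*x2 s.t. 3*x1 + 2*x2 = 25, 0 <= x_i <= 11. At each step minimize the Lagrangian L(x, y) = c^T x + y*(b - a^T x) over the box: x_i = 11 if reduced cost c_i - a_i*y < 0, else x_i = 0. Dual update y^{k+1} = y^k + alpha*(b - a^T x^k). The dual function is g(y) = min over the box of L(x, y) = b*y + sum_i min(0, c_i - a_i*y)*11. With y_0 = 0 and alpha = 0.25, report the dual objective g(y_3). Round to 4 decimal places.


Dual ascent for LP: min 4*x1 + 9*x2, 3*x1 + 2*x2 = 25, 0 <= x_i <= 11
Step 1: y^k = 0.0, reduced costs: (4.0, 9.0)
  x^k = (0.0, 0.0), subgradient = b - a^T x = 25.0
  y^{k+1} = 0.0 + 0.25*25.0 = 6.25
Step 2: y^k = 6.25, reduced costs: (-14.75, -3.5)
  x^k = (11.0, 11.0), subgradient = b - a^T x = -30.0
  y^{k+1} = 6.25 + 0.25*-30.0 = -1.25
Step 3: y^k = -1.25, reduced costs: (7.75, 11.5)
  x^k = (0.0, 0.0), subgradient = b - a^T x = 25.0
  y^{k+1} = -1.25 + 0.25*25.0 = 5.0
Dual objective at y_3 = 5.0: reduced costs (-11.0, -1.0), box minimizer x = (11.0, 11.0)
g(y_3) = b*y + (c1 - a1*y)*x1 + (c2 - a2*y)*x2 = 25*5.0 + (-11.0)*11.0 + (-1.0)*11.0 = 125.0 - 121.0 - 11.0 = -7.0


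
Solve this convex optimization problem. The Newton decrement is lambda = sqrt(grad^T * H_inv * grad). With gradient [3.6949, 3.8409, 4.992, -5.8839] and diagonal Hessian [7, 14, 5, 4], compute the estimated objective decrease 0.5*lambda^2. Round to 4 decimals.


Step 1: H is diagonal, so H^(-1) * g = [0.5278, 0.2744, 0.9984, -1.471].
Step 2: g^T H^(-1) g = sum_i g_i^2 / H_ii
  = (3.6949)^2/7 + (3.8409)^2/14 + (4.992)^2/5 + (-5.8839)^2/4
  = 1.9503 + 1.0538 + 4.984 + 8.6551 = 16.6432
Step 3: Objective decrease = 0.5 * g^T H^(-1) g = 8.3216


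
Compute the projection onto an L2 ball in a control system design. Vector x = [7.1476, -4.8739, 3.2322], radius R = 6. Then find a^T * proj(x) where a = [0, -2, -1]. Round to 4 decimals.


Step 1: Compute ||x|| (intermediates to 6 decimals).
||x|| = sqrt(7.1476^2 + (-4.8739)^2 + 3.2322^2) = 9.23527
Step 2: Project.
Since ||x|| > R, scale = R/||x|| = 6/9.23527 = 0.649683, proj(x) = scale * x
proj(x) = [4.643674, -3.16649, 2.099905]
Step 3: Dot product.
a^T * proj(x) = 0*4.643674 - 2*(-3.16649) - 1*2.099905 = 4.2331


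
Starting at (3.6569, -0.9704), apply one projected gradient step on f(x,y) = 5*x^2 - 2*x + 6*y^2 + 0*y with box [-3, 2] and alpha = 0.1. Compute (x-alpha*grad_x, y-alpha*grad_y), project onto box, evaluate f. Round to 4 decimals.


Step 1: Compute gradient at (3.6569, -0.9704).
grad_x = 2*5*3.6569 - 2 = 34.569
grad_y = 2*6*-0.9704 + 0 = -11.6448
Step 2: Gradient step.
x_raw = 3.6569 - 0.1*34.569 = 0.2
y_raw = -0.9704 - 0.1*-11.6448 = 0.1941
Step 3: Project onto [-3, 2].
x_proj = clip(0.2) = 0.2
y_proj = clip(0.1941) = 0.1941
Step 4: Evaluate f.
f(0.2, 0.1941) = 0.026


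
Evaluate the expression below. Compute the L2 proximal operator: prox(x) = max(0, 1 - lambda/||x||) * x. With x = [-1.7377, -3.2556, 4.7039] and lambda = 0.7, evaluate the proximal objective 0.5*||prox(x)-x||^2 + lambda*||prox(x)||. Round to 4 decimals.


Step 1: Compute ||x||.
||x|| = 5.9787
Step 2: Compute scaling factor.
scale = max(0, 1 - 0.7/5.9787) = 0.8829
Step 3: prox(x) = [-1.5342, -2.8744, 4.1532]
||prox(x)|| = 5.2787
Step 4: Proximal objective.
0.5*||prox-x||^2 = 0.245
lambda*||prox|| = 3.6951
Total = 3.9401


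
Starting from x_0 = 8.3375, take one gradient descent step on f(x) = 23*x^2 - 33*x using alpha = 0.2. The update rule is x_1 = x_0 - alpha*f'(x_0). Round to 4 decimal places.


We compute the gradient at x_0 and apply the update.
f'(x) = 46*x - 33
f'(8.3375) = 46*8.3375 - 33 = 350.525
x_1 = 8.3375 - 0.2*350.525 = -61.7675


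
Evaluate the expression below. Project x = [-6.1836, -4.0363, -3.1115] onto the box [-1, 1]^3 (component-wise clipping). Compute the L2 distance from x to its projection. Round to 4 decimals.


Project each component onto [-1, 1].
clip(-6.1836) = -1.0, clip(-4.0363) = -1.0, clip(-3.1115) = -1.0
Projection = [-1.0, -1.0, -1.0]
Squared diffs: [26.8697, 9.2191, 4.4584]
Distance = sqrt(40.5472) = 6.3677


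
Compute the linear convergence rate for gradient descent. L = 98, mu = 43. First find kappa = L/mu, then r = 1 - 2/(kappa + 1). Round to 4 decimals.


Step 1: Compute the condition number.
kappa = L/mu = 98/43 = 2.2791
Step 2: Compute the convergence rate.
r = 1 - 2/(kappa + 1) = 1 - 2*mu/(L + mu) = (L - mu)/(L + mu) = 55/141 = 0.3901


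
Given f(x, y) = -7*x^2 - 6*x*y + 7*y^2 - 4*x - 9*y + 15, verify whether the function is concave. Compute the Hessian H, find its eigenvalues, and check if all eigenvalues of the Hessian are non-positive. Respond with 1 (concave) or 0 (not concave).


The Hessian of f(x,y) = -7*x^2 - 6*x*y + 7*y^2 - 4*x - 9*y + 15 is:
H = [[-14, -6], [-6, 14]]
Trace = -14 + 14 = 0
Determinant = -14*14 - (-6)^2 = -232
Discriminant = (0)^2 - 4*-232 = 928.0
Eigenvalues: lambda_1 = -15.2315, lambda_2 = 15.2315
The function is not concave.

0


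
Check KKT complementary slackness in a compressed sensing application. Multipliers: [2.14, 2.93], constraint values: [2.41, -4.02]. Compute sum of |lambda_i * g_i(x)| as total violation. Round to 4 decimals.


KKT complementary slackness check:
lambda_1 * g_1 = 2.14 * 2.41 = 5.1574
lambda_2 * g_2 = 2.93 * -4.02 = -11.7786
Total violation = 5.1574 + 11.7786 = 16.936


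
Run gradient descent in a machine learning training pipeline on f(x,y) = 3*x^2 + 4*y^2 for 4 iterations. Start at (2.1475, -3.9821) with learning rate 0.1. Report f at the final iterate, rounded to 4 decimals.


Gradient descent on f(x,y) = 3*x^2 + 4*y^2.
Starting point: (2.1475, -3.9821), alpha = 0.1
Step 1: grad_x = 2*3*2.1475 = 12.885, grad_y = 2*4*-3.9821 = -31.8568
  x_1 = 2.1475 - 0.1*12.885 = 0.859
  y_1 = -3.9821 - 0.1*-31.8568 = -0.7964
Step 2: grad_x = 2*3*0.859 = 5.154, grad_y = 2*4*-0.7964 = -6.3714
  x_2 = 0.859 - 0.1*5.154 = 0.3436
  y_2 = -0.7964 - 0.1*-6.3714 = -0.1593
Step 3: grad_x = 2*3*0.3436 = 2.0616, grad_y = 2*4*-0.1593 = -1.2743
  x_3 = 0.3436 - 0.1*2.0616 = 0.1374
  y_3 = -0.1593 - 0.1*-1.2743 = -0.0319
Step 4: grad_x = 2*3*0.1374 = 0.8246, grad_y = 2*4*-0.0319 = -0.2549
  x_4 = 0.1374 - 0.1*0.8246 = 0.055
  y_4 = -0.0319 - 0.1*-0.2549 = -0.0064
f(0.055, -0.0064) = 3*0.055^2 + 4*(-0.0064)^2 = 0.0092


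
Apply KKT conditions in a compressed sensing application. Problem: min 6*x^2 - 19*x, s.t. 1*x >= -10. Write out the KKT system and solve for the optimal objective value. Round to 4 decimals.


Step 1: Try lambda = 0 (constraint inactive).
Stationarity: 2*6*x - 19 = 0
x* = 19/(2*6) = 19/12 = 1.5833 (rounded; the exact value 19/12 is used below)
Check constraint: 1*1.5833 = 1.5833 >= -10 -- satisfied.
Step 2: Compute optimal value.
f(x*) = 6*(19/12)^2 - 19*(19/12) = -15.0417


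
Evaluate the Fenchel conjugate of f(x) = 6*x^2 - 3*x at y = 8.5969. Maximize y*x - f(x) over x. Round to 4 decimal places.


f*(y) = sup_x {y*x - a*x^2 - b*x} = sup_x {(y-b)*x - a*x^2}
FOC: (y - b) - 2a*x = 0 => x* = (y - b)/(2a)
x* = (8.5969 + 3)/(2*6) = 0.9664
f*(8.5969) = (y-b)^2/(4a) = (8.5969 + 3)^2/(4*6)
= 134.4881/24 = 5.6037
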